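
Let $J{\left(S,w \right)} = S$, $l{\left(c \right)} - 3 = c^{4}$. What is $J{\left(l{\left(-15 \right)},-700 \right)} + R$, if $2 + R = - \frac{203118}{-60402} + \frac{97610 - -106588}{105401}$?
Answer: $\frac{53723448140061}{1061071867} \approx 50631.0$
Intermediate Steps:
$l{\left(c \right)} = 3 + c^{4}$
$R = \frac{3501657585}{1061071867}$ ($R = -2 + \left(- \frac{203118}{-60402} + \frac{97610 - -106588}{105401}\right) = -2 + \left(\left(-203118\right) \left(- \frac{1}{60402}\right) + \left(97610 + 106588\right) \frac{1}{105401}\right) = -2 + \left(\frac{33853}{10067} + 204198 \cdot \frac{1}{105401}\right) = -2 + \left(\frac{33853}{10067} + \frac{204198}{105401}\right) = -2 + \frac{5623801319}{1061071867} = \frac{3501657585}{1061071867} \approx 3.3001$)
$J{\left(l{\left(-15 \right)},-700 \right)} + R = \left(3 + \left(-15\right)^{4}\right) + \frac{3501657585}{1061071867} = \left(3 + 50625\right) + \frac{3501657585}{1061071867} = 50628 + \frac{3501657585}{1061071867} = \frac{53723448140061}{1061071867}$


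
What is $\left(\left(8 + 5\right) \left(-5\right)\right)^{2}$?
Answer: $4225$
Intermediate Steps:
$\left(\left(8 + 5\right) \left(-5\right)\right)^{2} = \left(13 \left(-5\right)\right)^{2} = \left(-65\right)^{2} = 4225$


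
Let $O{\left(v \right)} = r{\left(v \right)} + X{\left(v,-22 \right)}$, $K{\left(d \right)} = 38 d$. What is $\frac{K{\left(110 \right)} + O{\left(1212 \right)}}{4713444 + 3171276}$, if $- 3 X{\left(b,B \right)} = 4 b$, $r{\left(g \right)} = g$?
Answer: $\frac{236}{492795} \approx 0.0004789$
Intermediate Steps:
$X{\left(b,B \right)} = - \frac{4 b}{3}$
$O{\left(v \right)} = - \frac{v}{3}$ ($O{\left(v \right)} = v - \frac{4 v}{3} = - \frac{v}{3}$)
$\frac{K{\left(110 \right)} + O{\left(1212 \right)}}{4713444 + 3171276} = \frac{38 \cdot 110 - 404}{4713444 + 3171276} = \frac{4180 - 404}{7884720} = 3776 \cdot \frac{1}{7884720} = \frac{236}{492795}$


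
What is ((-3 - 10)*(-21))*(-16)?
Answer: -4368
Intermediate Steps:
((-3 - 10)*(-21))*(-16) = -13*(-21)*(-16) = 273*(-16) = -4368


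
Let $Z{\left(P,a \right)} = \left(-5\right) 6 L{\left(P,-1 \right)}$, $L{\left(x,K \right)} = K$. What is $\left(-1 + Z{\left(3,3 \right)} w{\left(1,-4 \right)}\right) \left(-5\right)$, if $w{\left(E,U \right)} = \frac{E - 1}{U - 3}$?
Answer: $5$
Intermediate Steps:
$w{\left(E,U \right)} = \frac{-1 + E}{-3 + U}$
$Z{\left(P,a \right)} = 30$ ($Z{\left(P,a \right)} = \left(-5\right) 6 \left(-1\right) = \left(-30\right) \left(-1\right) = 30$)
$\left(-1 + Z{\left(3,3 \right)} w{\left(1,-4 \right)}\right) \left(-5\right) = \left(-1 + 30 \frac{-1 + 1}{-3 - 4}\right) \left(-5\right) = \left(-1 + 30 \frac{1}{-7} \cdot 0\right) \left(-5\right) = \left(-1 + 30 \left(\left(- \frac{1}{7}\right) 0\right)\right) \left(-5\right) = \left(-1 + 30 \cdot 0\right) \left(-5\right) = \left(-1 + 0\right) \left(-5\right) = \left(-1\right) \left(-5\right) = 5$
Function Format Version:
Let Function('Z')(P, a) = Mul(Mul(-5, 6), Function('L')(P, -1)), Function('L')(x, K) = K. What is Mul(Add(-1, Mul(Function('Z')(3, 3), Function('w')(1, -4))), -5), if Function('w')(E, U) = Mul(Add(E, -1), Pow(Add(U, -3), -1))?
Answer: 5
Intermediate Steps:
Function('w')(E, U) = Mul(Pow(Add(-3, U), -1), Add(-1, E)) (Function('w')(E, U) = Mul(Add(-1, E), Pow(Add(-3, U), -1)) = Mul(Pow(Add(-3, U), -1), Add(-1, E)))
Function('Z')(P, a) = 30 (Function('Z')(P, a) = Mul(Mul(-5, 6), -1) = Mul(-30, -1) = 30)
Mul(Add(-1, Mul(Function('Z')(3, 3), Function('w')(1, -4))), -5) = Mul(Add(-1, Mul(30, Mul(Pow(Add(-3, -4), -1), Add(-1, 1)))), -5) = Mul(Add(-1, Mul(30, Mul(Pow(-7, -1), 0))), -5) = Mul(Add(-1, Mul(30, Mul(Rational(-1, 7), 0))), -5) = Mul(Add(-1, Mul(30, 0)), -5) = Mul(Add(-1, 0), -5) = Mul(-1, -5) = 5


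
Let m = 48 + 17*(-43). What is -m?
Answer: 683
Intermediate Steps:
m = -683 (m = 48 - 731 = -683)
-m = -1*(-683) = 683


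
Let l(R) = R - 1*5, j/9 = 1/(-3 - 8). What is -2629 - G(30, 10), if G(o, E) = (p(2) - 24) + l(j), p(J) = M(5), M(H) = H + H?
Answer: -28701/11 ≈ -2609.2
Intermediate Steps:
j = -9/11 (j = 9/(-3 - 8) = 9/(-11) = 9*(-1/11) = -9/11 ≈ -0.81818)
l(R) = -5 + R (l(R) = R - 5 = -5 + R)
M(H) = 2*H
p(J) = 10 (p(J) = 2*5 = 10)
G(o, E) = -218/11 (G(o, E) = (10 - 24) + (-5 - 9/11) = -14 - 64/11 = -218/11)
-2629 - G(30, 10) = -2629 - 1*(-218/11) = -2629 + 218/11 = -28701/11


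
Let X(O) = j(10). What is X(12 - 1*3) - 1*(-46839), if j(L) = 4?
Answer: 46843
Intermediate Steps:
X(O) = 4
X(12 - 1*3) - 1*(-46839) = 4 - 1*(-46839) = 4 + 46839 = 46843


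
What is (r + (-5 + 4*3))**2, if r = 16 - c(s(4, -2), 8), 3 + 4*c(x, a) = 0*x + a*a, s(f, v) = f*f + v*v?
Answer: 961/16 ≈ 60.063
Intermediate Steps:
s(f, v) = f**2 + v**2
c(x, a) = -3/4 + a**2/4 (c(x, a) = -3/4 + (0*x + a*a)/4 = -3/4 + (0 + a**2)/4 = -3/4 + a**2/4)
r = 3/4 (r = 16 - (-3/4 + (1/4)*8**2) = 16 - (-3/4 + (1/4)*64) = 16 - (-3/4 + 16) = 16 - 1*61/4 = 16 - 61/4 = 3/4 ≈ 0.75000)
(r + (-5 + 4*3))**2 = (3/4 + (-5 + 4*3))**2 = (3/4 + (-5 + 12))**2 = (3/4 + 7)**2 = (31/4)**2 = 961/16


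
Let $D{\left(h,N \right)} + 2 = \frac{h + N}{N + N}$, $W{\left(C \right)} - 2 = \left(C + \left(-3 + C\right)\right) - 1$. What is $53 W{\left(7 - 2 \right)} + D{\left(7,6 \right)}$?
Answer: $\frac{5077}{12} \approx 423.08$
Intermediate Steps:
$W{\left(C \right)} = -2 + 2 C$ ($W{\left(C \right)} = 2 + \left(\left(C + \left(-3 + C\right)\right) - 1\right) = 2 + \left(\left(-3 + 2 C\right) - 1\right) = 2 + \left(-4 + 2 C\right) = -2 + 2 C$)
$D{\left(h,N \right)} = -2 + \frac{N + h}{2 N}$ ($D{\left(h,N \right)} = -2 + \frac{h + N}{N + N} = -2 + \frac{N + h}{2 N}$)
$53 W{\left(7 - 2 \right)} + D{\left(7,6 \right)} = 53 \left(-2 + 2 \left(7 - 2\right)\right) + \frac{7 - 18}{2 \cdot 6} = 53 \left(-2 + 2 \left(7 - 2\right)\right) + \frac{1}{2} \cdot \frac{1}{6} \left(7 - 18\right) = 53 \left(-2 + 2 \cdot 5\right) + \frac{1}{2} \cdot \frac{1}{6} \left(-11\right) = 53 \left(-2 + 10\right) - \frac{11}{12} = 53 \cdot 8 - \frac{11}{12} = 424 - \frac{11}{12} = \frac{5077}{12}$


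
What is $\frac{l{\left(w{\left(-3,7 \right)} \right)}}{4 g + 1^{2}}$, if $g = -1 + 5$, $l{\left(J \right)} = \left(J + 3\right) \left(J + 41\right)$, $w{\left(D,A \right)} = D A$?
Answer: $- \frac{360}{17} \approx -21.176$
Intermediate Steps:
$w{\left(D,A \right)} = A D$
$l{\left(J \right)} = \left(3 + J\right) \left(41 + J\right)$
$g = 4$
$\frac{l{\left(w{\left(-3,7 \right)} \right)}}{4 g + 1^{2}} = \frac{123 + \left(7 \left(-3\right)\right)^{2} + 44 \cdot 7 \left(-3\right)}{4 \cdot 4 + 1^{2}} = \frac{123 + \left(-21\right)^{2} + 44 \left(-21\right)}{16 + 1} = \frac{123 + 441 - 924}{17} = \frac{1}{17} \left(-360\right) = - \frac{360}{17}$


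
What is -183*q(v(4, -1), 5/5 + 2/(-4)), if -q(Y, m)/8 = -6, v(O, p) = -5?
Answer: -8784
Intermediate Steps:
q(Y, m) = 48 (q(Y, m) = -8*(-6) = 48)
-183*q(v(4, -1), 5/5 + 2/(-4)) = -183*48 = -8784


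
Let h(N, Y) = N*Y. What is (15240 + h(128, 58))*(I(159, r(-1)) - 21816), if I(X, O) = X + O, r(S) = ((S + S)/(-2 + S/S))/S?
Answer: -490879576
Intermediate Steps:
r(S) = -2 (r(S) = ((2*S)/(-2 + 1))/S = ((2*S)/(-1))/S = ((2*S)*(-1))/S = (-2*S)/S = -2)
I(X, O) = O + X
(15240 + h(128, 58))*(I(159, r(-1)) - 21816) = (15240 + 128*58)*((-2 + 159) - 21816) = (15240 + 7424)*(157 - 21816) = 22664*(-21659) = -490879576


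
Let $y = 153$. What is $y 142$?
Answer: $21726$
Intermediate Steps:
$y 142 = 153 \cdot 142 = 21726$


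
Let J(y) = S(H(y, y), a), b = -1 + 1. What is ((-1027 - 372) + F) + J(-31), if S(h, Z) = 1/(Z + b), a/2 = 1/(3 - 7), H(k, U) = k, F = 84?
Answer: -1317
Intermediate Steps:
b = 0
a = -½ (a = 2/(3 - 7) = 2/(-4) = 2*(-¼) = -½ ≈ -0.50000)
S(h, Z) = 1/Z (S(h, Z) = 1/(Z + 0) = 1/Z)
J(y) = -2 (J(y) = 1/(-½) = -2)
((-1027 - 372) + F) + J(-31) = ((-1027 - 372) + 84) - 2 = (-1399 + 84) - 2 = -1315 - 2 = -1317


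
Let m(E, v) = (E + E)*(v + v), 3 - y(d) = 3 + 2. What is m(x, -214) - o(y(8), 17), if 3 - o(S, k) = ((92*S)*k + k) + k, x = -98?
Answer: 80791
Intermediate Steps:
y(d) = -2 (y(d) = 3 - (3 + 2) = 3 - 1*5 = 3 - 5 = -2)
m(E, v) = 4*E*v (m(E, v) = (2*E)*(2*v) = 4*E*v)
o(S, k) = 3 - 2*k - 92*S*k (o(S, k) = 3 - (((92*S)*k + k) + k) = 3 - ((92*S*k + k) + k) = 3 - ((k + 92*S*k) + k) = 3 - (2*k + 92*S*k) = 3 + (-2*k - 92*S*k) = 3 - 2*k - 92*S*k)
m(x, -214) - o(y(8), 17) = 4*(-98)*(-214) - (3 - 2*17 - 92*(-2)*17) = 83888 - (3 - 34 + 3128) = 83888 - 1*3097 = 83888 - 3097 = 80791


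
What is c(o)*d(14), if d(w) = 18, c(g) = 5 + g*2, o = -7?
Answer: -162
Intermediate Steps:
c(g) = 5 + 2*g
c(o)*d(14) = (5 + 2*(-7))*18 = (5 - 14)*18 = -9*18 = -162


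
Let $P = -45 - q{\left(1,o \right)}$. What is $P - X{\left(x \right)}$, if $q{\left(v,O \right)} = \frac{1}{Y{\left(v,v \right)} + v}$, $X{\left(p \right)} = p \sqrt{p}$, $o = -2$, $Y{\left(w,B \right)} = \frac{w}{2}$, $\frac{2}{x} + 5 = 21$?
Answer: $- \frac{137}{3} - \frac{\sqrt{2}}{32} \approx -45.711$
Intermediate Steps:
$x = \frac{1}{8}$ ($x = \frac{2}{-5 + 21} = \frac{2}{16} = 2 \cdot \frac{1}{16} = \frac{1}{8} \approx 0.125$)
$Y{\left(w,B \right)} = \frac{w}{2}$ ($Y{\left(w,B \right)} = w \frac{1}{2} = \frac{w}{2}$)
$X{\left(p \right)} = p^{\frac{3}{2}}$
$q{\left(v,O \right)} = \frac{2}{3 v}$ ($q{\left(v,O \right)} = \frac{1}{\frac{v}{2} + v} = \frac{1}{\frac{3}{2} v} = \frac{2}{3 v}$)
$P = - \frac{137}{3}$ ($P = -45 - \frac{2}{3 \cdot 1} = -45 - \frac{2}{3} \cdot 1 = -45 - \frac{2}{3} = - \frac{137}{3} \approx -45.667$)
$P - X{\left(x \right)} = - \frac{137}{3} - \left(\frac{1}{8}\right)^{\frac{3}{2}} = - \frac{137}{3} - \frac{\sqrt{2}}{32}$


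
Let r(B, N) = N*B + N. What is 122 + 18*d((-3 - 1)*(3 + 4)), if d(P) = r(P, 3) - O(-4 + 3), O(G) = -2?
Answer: -1300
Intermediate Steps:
r(B, N) = N + B*N (r(B, N) = B*N + N = N + B*N)
d(P) = 5 + 3*P (d(P) = 3*(1 + P) - 1*(-2) = (3 + 3*P) + 2 = 5 + 3*P)
122 + 18*d((-3 - 1)*(3 + 4)) = 122 + 18*(5 + 3*((-3 - 1)*(3 + 4))) = 122 + 18*(5 + 3*(-4*7)) = 122 + 18*(5 + 3*(-28)) = 122 + 18*(5 - 84) = 122 + 18*(-79) = 122 - 1422 = -1300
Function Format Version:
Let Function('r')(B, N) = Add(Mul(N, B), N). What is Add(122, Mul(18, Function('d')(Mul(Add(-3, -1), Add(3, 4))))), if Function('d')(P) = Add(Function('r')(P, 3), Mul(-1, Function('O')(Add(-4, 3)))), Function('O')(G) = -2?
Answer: -1300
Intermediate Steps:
Function('r')(B, N) = Add(N, Mul(B, N)) (Function('r')(B, N) = Add(Mul(B, N), N) = Add(N, Mul(B, N)))
Function('d')(P) = Add(5, Mul(3, P)) (Function('d')(P) = Add(Mul(3, Add(1, P)), Mul(-1, -2)) = Add(Add(3, Mul(3, P)), 2) = Add(5, Mul(3, P)))
Add(122, Mul(18, Function('d')(Mul(Add(-3, -1), Add(3, 4))))) = Add(122, Mul(18, Add(5, Mul(3, Mul(Add(-3, -1), Add(3, 4)))))) = Add(122, Mul(18, Add(5, Mul(3, Mul(-4, 7))))) = Add(122, Mul(18, Add(5, Mul(3, -28)))) = Add(122, Mul(18, Add(5, -84))) = Add(122, Mul(18, -79)) = Add(122, -1422) = -1300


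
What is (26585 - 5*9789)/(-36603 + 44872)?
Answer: -22360/8269 ≈ -2.7041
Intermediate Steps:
(26585 - 5*9789)/(-36603 + 44872) = (26585 - 48945)/8269 = -22360*1/8269 = -22360/8269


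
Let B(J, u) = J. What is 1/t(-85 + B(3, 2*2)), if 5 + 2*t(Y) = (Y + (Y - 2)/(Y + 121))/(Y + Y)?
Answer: -2132/4783 ≈ -0.44575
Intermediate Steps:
t(Y) = -5/2 + (Y + (-2 + Y)/(121 + Y))/(4*Y) (t(Y) = -5/2 + ((Y + (Y - 2)/(Y + 121))/(Y + Y))/2 = -5/2 + ((Y + (-2 + Y)/(121 + Y))/((2*Y)))/2 = -5/2 + ((Y + (-2 + Y)/(121 + Y))*(1/(2*Y)))/2 = -5/2 + ((Y + (-2 + Y)/(121 + Y))/(2*Y))/2 = -5/2 + (Y + (-2 + Y)/(121 + Y))/(4*Y))
1/t(-85 + B(3, 2*2)) = 1/((-2 - 1088*(-85 + 3) - 9*(-85 + 3)²)/(4*(-85 + 3)*(121 + (-85 + 3)))) = 1/((¼)*(-2 - 1088*(-82) - 9*(-82)²)/(-82*(121 - 82))) = 1/((¼)*(-1/82)*(-2 + 89216 - 9*6724)/39) = 1/((¼)*(-1/82)*(1/39)*(-2 + 89216 - 60516)) = 1/((¼)*(-1/82)*(1/39)*28698) = 1/(-4783/2132) = -2132/4783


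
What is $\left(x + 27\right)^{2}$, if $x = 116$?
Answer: $20449$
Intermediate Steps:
$\left(x + 27\right)^{2} = \left(116 + 27\right)^{2} = 143^{2} = 20449$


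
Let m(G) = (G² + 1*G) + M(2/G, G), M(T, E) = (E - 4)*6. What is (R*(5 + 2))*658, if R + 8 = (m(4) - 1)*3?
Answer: 225694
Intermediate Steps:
M(T, E) = -24 + 6*E (M(T, E) = (-4 + E)*6 = -24 + 6*E)
m(G) = -24 + G² + 7*G (m(G) = (G² + 1*G) + (-24 + 6*G) = (G² + G) + (-24 + 6*G) = (G + G²) + (-24 + 6*G) = -24 + G² + 7*G)
R = 49 (R = -8 + ((-24 + 4² + 7*4) - 1)*3 = -8 + ((-24 + 16 + 28) - 1)*3 = -8 + (20 - 1)*3 = -8 + 19*3 = -8 + 57 = 49)
(R*(5 + 2))*658 = (49*(5 + 2))*658 = (49*7)*658 = 343*658 = 225694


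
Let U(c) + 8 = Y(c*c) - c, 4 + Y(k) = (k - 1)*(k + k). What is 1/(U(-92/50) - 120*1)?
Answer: -390625/44533838 ≈ -0.0087714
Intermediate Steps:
Y(k) = -4 + 2*k*(-1 + k) (Y(k) = -4 + (k - 1)*(k + k) = -4 + (-1 + k)*(2*k) = -4 + 2*k*(-1 + k))
U(c) = -12 - c - 2*c**2 + 2*c**4 (U(c) = -8 + ((-4 - 2*c*c + 2*(c*c)**2) - c) = -8 + ((-4 - 2*c**2 + 2*(c**2)**2) - c) = -8 + ((-4 - 2*c**2 + 2*c**4) - c) = -8 + (-4 - c - 2*c**2 + 2*c**4) = -12 - c - 2*c**2 + 2*c**4)
1/(U(-92/50) - 120*1) = 1/((-12 - (-92)/50 - 2*(-92/50)**2 + 2*(-92/50)**4) - 120*1) = 1/((-12 - (-92)/50 - 2*(-92*1/50)**2 + 2*(-92*1/50)**4) - 120) = 1/((-12 - 1*(-46/25) - 2*(-46/25)**2 + 2*(-46/25)**4) - 120) = 1/((-12 + 46/25 - 2*2116/625 + 2*(4477456/390625)) - 120) = 1/((-12 + 46/25 - 4232/625 + 8954912/390625) - 120) = 1/(2341162/390625 - 120) = 1/(-44533838/390625) = -390625/44533838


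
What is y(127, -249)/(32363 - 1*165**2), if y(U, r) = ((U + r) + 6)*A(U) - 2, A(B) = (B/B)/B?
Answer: -185/326263 ≈ -0.00056703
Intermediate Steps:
A(B) = 1/B
y(U, r) = -2 + (6 + U + r)/U (y(U, r) = ((U + r) + 6)/U - 2 = (6 + U + r)/U - 2 = -2 + (6 + U + r)/U)
y(127, -249)/(32363 - 1*165**2) = ((6 - 249 - 1*127)/127)/(32363 - 1*165**2) = ((6 - 249 - 127)/127)/(32363 - 1*27225) = ((1/127)*(-370))/(32363 - 27225) = -370/127/5138 = -370/127*1/5138 = -185/326263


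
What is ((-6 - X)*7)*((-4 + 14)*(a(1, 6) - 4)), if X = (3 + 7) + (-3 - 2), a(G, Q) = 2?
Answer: 1540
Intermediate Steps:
X = 5 (X = 10 - 5 = 5)
((-6 - X)*7)*((-4 + 14)*(a(1, 6) - 4)) = ((-6 - 1*5)*7)*((-4 + 14)*(2 - 4)) = ((-6 - 5)*7)*(10*(-2)) = -11*7*(-20) = -77*(-20) = 1540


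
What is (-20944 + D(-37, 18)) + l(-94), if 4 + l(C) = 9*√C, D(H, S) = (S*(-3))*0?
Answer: -20948 + 9*I*√94 ≈ -20948.0 + 87.258*I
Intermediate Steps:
D(H, S) = 0 (D(H, S) = -3*S*0 = 0)
l(C) = -4 + 9*√C
(-20944 + D(-37, 18)) + l(-94) = (-20944 + 0) + (-4 + 9*√(-94)) = -20944 + (-4 + 9*(I*√94)) = -20944 + (-4 + 9*I*√94) = -20948 + 9*I*√94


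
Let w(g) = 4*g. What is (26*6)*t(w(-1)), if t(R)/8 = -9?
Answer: -11232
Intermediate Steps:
t(R) = -72 (t(R) = 8*(-9) = -72)
(26*6)*t(w(-1)) = (26*6)*(-72) = 156*(-72) = -11232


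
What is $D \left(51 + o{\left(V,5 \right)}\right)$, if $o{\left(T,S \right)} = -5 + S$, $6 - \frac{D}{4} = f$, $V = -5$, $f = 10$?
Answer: $-816$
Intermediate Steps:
$D = -16$ ($D = 24 - 40 = -16$)
$D \left(51 + o{\left(V,5 \right)}\right) = - 16 \left(51 + \left(-5 + 5\right)\right) = - 16 \left(51 + 0\right) = \left(-16\right) 51 = -816$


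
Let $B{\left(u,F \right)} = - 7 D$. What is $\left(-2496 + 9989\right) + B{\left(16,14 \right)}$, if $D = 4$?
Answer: $7465$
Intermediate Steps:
$B{\left(u,F \right)} = -28$ ($B{\left(u,F \right)} = \left(-7\right) 4 = -28$)
$\left(-2496 + 9989\right) + B{\left(16,14 \right)} = \left(-2496 + 9989\right) - 28 = 7493 - 28 = 7465$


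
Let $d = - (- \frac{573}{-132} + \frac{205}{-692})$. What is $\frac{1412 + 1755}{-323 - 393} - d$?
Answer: $- \frac{515749}{1362548} \approx -0.37852$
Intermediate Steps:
$d = - \frac{7697}{1903}$ ($d = - (\left(-573\right) \left(- \frac{1}{132}\right) + 205 \left(- \frac{1}{692}\right)) = - (\frac{191}{44} - \frac{205}{692}) = \left(-1\right) \frac{7697}{1903} = - \frac{7697}{1903} \approx -4.0447$)
$\frac{1412 + 1755}{-323 - 393} - d = \frac{1412 + 1755}{-323 - 393} - - \frac{7697}{1903} = \frac{3167}{-716} + \frac{7697}{1903} = 3167 \left(- \frac{1}{716}\right) + \frac{7697}{1903} = - \frac{3167}{716} + \frac{7697}{1903} = - \frac{515749}{1362548}$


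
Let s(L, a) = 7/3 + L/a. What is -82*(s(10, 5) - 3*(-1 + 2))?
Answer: -328/3 ≈ -109.33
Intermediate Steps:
s(L, a) = 7/3 + L/a (s(L, a) = 7*(⅓) + L/a = 7/3 + L/a)
-82*(s(10, 5) - 3*(-1 + 2)) = -82*((7/3 + 10/5) - 3*(-1 + 2)) = -82*((7/3 + 10*(⅕)) - 3*1) = -82*((7/3 + 2) - 3) = -82*(13/3 - 3) = -82*4/3 = -328/3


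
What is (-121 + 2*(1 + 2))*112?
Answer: -12880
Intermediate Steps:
(-121 + 2*(1 + 2))*112 = (-121 + 2*3)*112 = (-121 + 6)*112 = -115*112 = -12880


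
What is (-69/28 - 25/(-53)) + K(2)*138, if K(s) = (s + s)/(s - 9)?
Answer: -119981/1484 ≈ -80.850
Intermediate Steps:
K(s) = 2*s/(-9 + s) (K(s) = (2*s)/(-9 + s) = 2*s/(-9 + s))
(-69/28 - 25/(-53)) + K(2)*138 = (-69/28 - 25/(-53)) + (2*2/(-9 + 2))*138 = (-69*1/28 - 25*(-1/53)) + (2*2/(-7))*138 = (-69/28 + 25/53) + (2*2*(-1/7))*138 = -2957/1484 - 4/7*138 = -2957/1484 - 552/7 = -119981/1484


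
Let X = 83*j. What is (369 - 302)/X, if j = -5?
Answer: -67/415 ≈ -0.16145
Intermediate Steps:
X = -415 (X = 83*(-5) = -415)
(369 - 302)/X = (369 - 302)/(-415) = 67*(-1/415) = -67/415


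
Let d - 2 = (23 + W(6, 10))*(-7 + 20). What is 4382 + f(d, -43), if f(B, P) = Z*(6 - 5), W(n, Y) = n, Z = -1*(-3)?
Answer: 4385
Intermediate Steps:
Z = 3
d = 379 (d = 2 + (23 + 6)*(-7 + 20) = 2 + 29*13 = 2 + 377 = 379)
f(B, P) = 3 (f(B, P) = 3*(6 - 5) = 3*1 = 3)
4382 + f(d, -43) = 4382 + 3 = 4385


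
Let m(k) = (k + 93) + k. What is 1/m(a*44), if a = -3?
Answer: -1/171 ≈ -0.0058480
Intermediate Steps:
m(k) = 93 + 2*k (m(k) = (93 + k) + k = 93 + 2*k)
1/m(a*44) = 1/(93 + 2*(-3*44)) = 1/(93 + 2*(-132)) = 1/(93 - 264) = 1/(-171) = -1/171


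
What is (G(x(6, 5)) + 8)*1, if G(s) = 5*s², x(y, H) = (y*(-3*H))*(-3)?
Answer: 364508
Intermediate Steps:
x(y, H) = 9*H*y (x(y, H) = -3*H*y*(-3) = 9*H*y)
(G(x(6, 5)) + 8)*1 = (5*(9*5*6)² + 8)*1 = (5*270² + 8)*1 = (5*72900 + 8)*1 = (364500 + 8)*1 = 364508*1 = 364508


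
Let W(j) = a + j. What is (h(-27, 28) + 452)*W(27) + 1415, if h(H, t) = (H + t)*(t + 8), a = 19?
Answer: 23863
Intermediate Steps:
h(H, t) = (8 + t)*(H + t) (h(H, t) = (H + t)*(8 + t) = (8 + t)*(H + t))
W(j) = 19 + j
(h(-27, 28) + 452)*W(27) + 1415 = ((28² + 8*(-27) + 8*28 - 27*28) + 452)*(19 + 27) + 1415 = ((784 - 216 + 224 - 756) + 452)*46 + 1415 = (36 + 452)*46 + 1415 = 488*46 + 1415 = 22448 + 1415 = 23863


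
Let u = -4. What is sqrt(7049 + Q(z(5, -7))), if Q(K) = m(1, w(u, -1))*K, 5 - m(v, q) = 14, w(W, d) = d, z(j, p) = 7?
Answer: sqrt(6986) ≈ 83.582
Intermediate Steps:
m(v, q) = -9 (m(v, q) = 5 - 1*14 = 5 - 14 = -9)
Q(K) = -9*K
sqrt(7049 + Q(z(5, -7))) = sqrt(7049 - 9*7) = sqrt(7049 - 63) = sqrt(6986)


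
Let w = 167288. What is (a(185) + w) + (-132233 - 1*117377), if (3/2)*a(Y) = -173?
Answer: -247312/3 ≈ -82437.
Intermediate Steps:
a(Y) = -346/3 (a(Y) = (⅔)*(-173) = -346/3)
(a(185) + w) + (-132233 - 1*117377) = (-346/3 + 167288) + (-132233 - 1*117377) = 501518/3 + (-132233 - 117377) = 501518/3 - 249610 = -247312/3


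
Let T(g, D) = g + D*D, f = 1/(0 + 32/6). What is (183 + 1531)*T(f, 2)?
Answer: 57419/8 ≈ 7177.4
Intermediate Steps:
f = 3/16 (f = 1/(0 + 32*(⅙)) = 1/(0 + 16/3) = 1/(16/3) = 3/16 ≈ 0.18750)
T(g, D) = g + D²
(183 + 1531)*T(f, 2) = (183 + 1531)*(3/16 + 2²) = 1714*(3/16 + 4) = 1714*(67/16) = 57419/8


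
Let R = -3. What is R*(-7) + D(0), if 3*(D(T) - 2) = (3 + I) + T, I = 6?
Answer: 26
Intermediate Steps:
D(T) = 5 + T/3 (D(T) = 2 + ((3 + 6) + T)/3 = 2 + (9 + T)/3 = 2 + (3 + T/3) = 5 + T/3)
R*(-7) + D(0) = -3*(-7) + (5 + (⅓)*0) = 21 + (5 + 0) = 21 + 5 = 26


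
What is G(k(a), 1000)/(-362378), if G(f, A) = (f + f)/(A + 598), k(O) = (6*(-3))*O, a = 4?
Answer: 36/144770011 ≈ 2.4867e-7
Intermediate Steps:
k(O) = -18*O
G(f, A) = 2*f/(598 + A) (G(f, A) = (2*f)/(598 + A) = 2*f/(598 + A))
G(k(a), 1000)/(-362378) = (2*(-18*4)/(598 + 1000))/(-362378) = (2*(-72)/1598)*(-1/362378) = (2*(-72)*(1/1598))*(-1/362378) = -72/799*(-1/362378) = 36/144770011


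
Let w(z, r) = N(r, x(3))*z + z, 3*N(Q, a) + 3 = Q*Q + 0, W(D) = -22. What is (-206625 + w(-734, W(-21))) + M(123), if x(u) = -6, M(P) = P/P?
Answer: -975128/3 ≈ -3.2504e+5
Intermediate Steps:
M(P) = 1
N(Q, a) = -1 + Q**2/3 (N(Q, a) = -1 + (Q*Q + 0)/3 = -1 + (Q**2 + 0)/3 = -1 + Q**2/3)
w(z, r) = z + z*(-1 + r**2/3) (w(z, r) = (-1 + r**2/3)*z + z = z*(-1 + r**2/3) + z = z + z*(-1 + r**2/3))
(-206625 + w(-734, W(-21))) + M(123) = (-206625 + (1/3)*(-734)*(-22)**2) + 1 = (-206625 + (1/3)*(-734)*484) + 1 = (-206625 - 355256/3) + 1 = -975131/3 + 1 = -975128/3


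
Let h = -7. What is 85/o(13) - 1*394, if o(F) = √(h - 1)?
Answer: -394 - 85*I*√2/4 ≈ -394.0 - 30.052*I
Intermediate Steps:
o(F) = 2*I*√2 (o(F) = √(-7 - 1) = √(-8) = 2*I*√2)
85/o(13) - 1*394 = 85/((2*I*√2)) - 1*394 = 85*(-I*√2/4) - 394 = -85*I*√2/4 - 394 = -394 - 85*I*√2/4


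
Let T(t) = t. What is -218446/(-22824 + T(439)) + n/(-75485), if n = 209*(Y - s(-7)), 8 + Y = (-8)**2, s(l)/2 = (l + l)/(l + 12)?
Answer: 16201202866/1689731725 ≈ 9.5880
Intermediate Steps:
s(l) = 4*l/(12 + l) (s(l) = 2*((l + l)/(l + 12)) = 2*((2*l)/(12 + l)) = 2*(2*l/(12 + l)) = 4*l/(12 + l))
Y = 56 (Y = -8 + (-8)**2 = -8 + 64 = 56)
n = 64372/5 (n = 209*(56 - 4*(-7)/(12 - 7)) = 209*(56 - 4*(-7)/5) = 209*(56 - 1*(-28/5)) = 209*(56 + 28/5) = 209*(308/5) = 64372/5 ≈ 12874.)
-218446/(-22824 + T(439)) + n/(-75485) = -218446/(-22824 + 439) + (64372/5)/(-75485) = -218446/(-22385) + (64372/5)*(-1/75485) = -218446*(-1/22385) - 64372/377425 = 218446/22385 - 64372/377425 = 16201202866/1689731725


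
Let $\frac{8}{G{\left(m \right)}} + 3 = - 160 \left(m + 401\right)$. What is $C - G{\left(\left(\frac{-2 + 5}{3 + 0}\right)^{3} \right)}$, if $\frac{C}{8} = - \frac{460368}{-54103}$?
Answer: $\frac{33842634248}{497152467} \approx 68.073$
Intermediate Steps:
$C = \frac{3682944}{54103}$ ($C = 8 \left(- \frac{460368}{-54103}\right) = 8 \left(\left(-460368\right) \left(- \frac{1}{54103}\right)\right) = 8 \cdot \frac{460368}{54103} = \frac{3682944}{54103} \approx 68.073$)
$G{\left(m \right)} = \frac{8}{-64163 - 160 m}$ ($G{\left(m \right)} = \frac{8}{-3 - 160 \left(m + 401\right)} = \frac{8}{-3 - 160 \left(401 + m\right)} = \frac{8}{-3 - \left(64160 + 160 m\right)} = \frac{8}{-64163 - 160 m}$)
$C - G{\left(\left(\frac{-2 + 5}{3 + 0}\right)^{3} \right)} = \frac{3682944}{54103} - - \frac{8}{64163 + 160 \left(\frac{-2 + 5}{3 + 0}\right)^{3}} = \frac{3682944}{54103} - - \frac{8}{64163 + 160 \left(\frac{3}{3}\right)^{3}} = \frac{3682944}{54103} - - \frac{8}{64163 + 160 \left(3 \cdot \frac{1}{3}\right)^{3}} = \frac{3682944}{54103} - - \frac{8}{64163 + 160 \cdot 1^{3}} = \frac{3682944}{54103} - - \frac{8}{64163 + 160 \cdot 1} = \frac{3682944}{54103} - - \frac{8}{64163 + 160} = \frac{3682944}{54103} - - \frac{8}{64323} = \frac{3682944}{54103} + \frac{8}{64323} = \frac{33842634248}{497152467}$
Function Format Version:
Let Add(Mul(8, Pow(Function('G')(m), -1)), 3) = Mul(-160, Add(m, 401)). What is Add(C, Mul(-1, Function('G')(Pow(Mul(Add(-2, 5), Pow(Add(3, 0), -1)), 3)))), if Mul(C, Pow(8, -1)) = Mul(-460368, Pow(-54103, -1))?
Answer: Rational(33842634248, 497152467) ≈ 68.073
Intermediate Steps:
C = Rational(3682944, 54103) (C = Mul(8, Mul(-460368, Pow(-54103, -1))) = Mul(8, Mul(-460368, Rational(-1, 54103))) = Mul(8, Rational(460368, 54103)) = Rational(3682944, 54103) ≈ 68.073)
Function('G')(m) = Mul(8, Pow(Add(-64163, Mul(-160, m)), -1)) (Function('G')(m) = Mul(8, Pow(Add(-3, Mul(-160, Add(m, 401))), -1)) = Mul(8, Pow(Add(-3, Mul(-160, Add(401, m))), -1)) = Mul(8, Pow(Add(-3, Add(-64160, Mul(-160, m))), -1)) = Mul(8, Pow(Add(-64163, Mul(-160, m)), -1)))
Add(C, Mul(-1, Function('G')(Pow(Mul(Add(-2, 5), Pow(Add(3, 0), -1)), 3)))) = Add(Rational(3682944, 54103), Mul(-1, Mul(-8, Pow(Add(64163, Mul(160, Pow(Mul(Add(-2, 5), Pow(Add(3, 0), -1)), 3))), -1)))) = Add(Rational(3682944, 54103), Mul(-1, Mul(-8, Pow(Add(64163, Mul(160, Pow(Mul(3, Pow(3, -1)), 3))), -1)))) = Add(Rational(3682944, 54103), Mul(-1, Mul(-8, Pow(Add(64163, Mul(160, Pow(Mul(3, Rational(1, 3)), 3))), -1)))) = Add(Rational(3682944, 54103), Mul(-1, Mul(-8, Pow(Add(64163, Mul(160, Pow(1, 3))), -1)))) = Add(Rational(3682944, 54103), Mul(-1, Mul(-8, Pow(Add(64163, Mul(160, 1)), -1)))) = Add(Rational(3682944, 54103), Mul(-1, Mul(-8, Pow(Add(64163, 160), -1)))) = Add(Rational(3682944, 54103), Mul(-1, Mul(-8, Pow(64323, -1)))) = Add(Rational(3682944, 54103), Mul(-1, Mul(-8, Rational(1, 64323)))) = Add(Rational(3682944, 54103), Mul(-1, Rational(-8, 64323))) = Add(Rational(3682944, 54103), Rational(8, 64323)) = Rational(33842634248, 497152467)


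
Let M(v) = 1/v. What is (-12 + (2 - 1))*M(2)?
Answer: -11/2 ≈ -5.5000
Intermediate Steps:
(-12 + (2 - 1))*M(2) = (-12 + (2 - 1))/2 = (-12 + 1)*(1/2) = -11*1/2 = -11/2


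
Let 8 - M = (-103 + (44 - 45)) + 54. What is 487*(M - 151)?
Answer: -45291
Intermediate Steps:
M = 58 (M = 8 - ((-103 + (44 - 45)) + 54) = 8 - ((-103 - 1) + 54) = 8 - (-104 + 54) = 8 - 1*(-50) = 8 + 50 = 58)
487*(M - 151) = 487*(58 - 151) = 487*(-93) = -45291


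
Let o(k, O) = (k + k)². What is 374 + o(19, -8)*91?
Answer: 131778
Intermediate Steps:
o(k, O) = 4*k² (o(k, O) = (2*k)² = 4*k²)
374 + o(19, -8)*91 = 374 + (4*19²)*91 = 374 + (4*361)*91 = 374 + 1444*91 = 374 + 131404 = 131778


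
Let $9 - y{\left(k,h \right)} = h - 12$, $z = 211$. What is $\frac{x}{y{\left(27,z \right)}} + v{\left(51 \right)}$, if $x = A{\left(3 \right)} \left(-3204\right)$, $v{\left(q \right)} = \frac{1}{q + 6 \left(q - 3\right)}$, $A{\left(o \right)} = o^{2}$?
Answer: $\frac{4887797}{32205} \approx 151.77$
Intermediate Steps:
$y{\left(k,h \right)} = 21 - h$ ($y{\left(k,h \right)} = 9 - \left(h - 12\right) = 9 - \left(-12 + h\right) = 21 - h$)
$v{\left(q \right)} = \frac{1}{-18 + 7 q}$ ($v{\left(q \right)} = \frac{1}{q + 6 \left(-3 + q\right)} = \frac{1}{q + \left(-18 + 6 q\right)} = \frac{1}{-18 + 7 q}$)
$x = -28836$ ($x = 3^{2} \left(-3204\right) = 9 \left(-3204\right) = -28836$)
$\frac{x}{y{\left(27,z \right)}} + v{\left(51 \right)} = - \frac{28836}{21 - 211} + \frac{1}{-18 + 7 \cdot 51} = - \frac{28836}{21 - 211} + \frac{1}{-18 + 357} = - \frac{28836}{-190} + \frac{1}{339} = \left(-28836\right) \left(- \frac{1}{190}\right) + \frac{1}{339} = \frac{14418}{95} + \frac{1}{339} = \frac{4887797}{32205}$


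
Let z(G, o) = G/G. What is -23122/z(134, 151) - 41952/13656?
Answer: -13158166/569 ≈ -23125.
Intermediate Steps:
z(G, o) = 1
-23122/z(134, 151) - 41952/13656 = -23122/1 - 41952/13656 = -23122*1 - 41952*1/13656 = -23122 - 1748/569 = -13158166/569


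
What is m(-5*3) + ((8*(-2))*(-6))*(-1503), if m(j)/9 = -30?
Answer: -144558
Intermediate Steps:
m(j) = -270 (m(j) = 9*(-30) = -270)
m(-5*3) + ((8*(-2))*(-6))*(-1503) = -270 + ((8*(-2))*(-6))*(-1503) = -270 - 16*(-6)*(-1503) = -270 + 96*(-1503) = -270 - 144288 = -144558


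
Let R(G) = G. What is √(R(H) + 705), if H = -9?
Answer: 2*√174 ≈ 26.382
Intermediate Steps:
√(R(H) + 705) = √(-9 + 705) = √696 = 2*√174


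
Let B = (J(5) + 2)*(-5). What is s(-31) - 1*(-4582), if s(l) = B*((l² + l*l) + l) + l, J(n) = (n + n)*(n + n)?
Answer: -959859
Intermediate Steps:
J(n) = 4*n² (J(n) = (2*n)*(2*n) = 4*n²)
B = -510 (B = (4*5² + 2)*(-5) = (4*25 + 2)*(-5) = (100 + 2)*(-5) = 102*(-5) = -510)
s(l) = -1020*l² - 509*l (s(l) = -510*((l² + l*l) + l) + l = -510*((l² + l²) + l) + l = -510*(2*l² + l) + l = -510*(l + 2*l²) + l = (-1020*l² - 510*l) + l = -1020*l² - 509*l)
s(-31) - 1*(-4582) = -1*(-31)*(509 + 1020*(-31)) - 1*(-4582) = -1*(-31)*(509 - 31620) + 4582 = -1*(-31)*(-31111) + 4582 = -964441 + 4582 = -959859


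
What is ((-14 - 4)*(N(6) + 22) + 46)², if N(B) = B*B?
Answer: 996004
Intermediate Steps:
N(B) = B²
((-14 - 4)*(N(6) + 22) + 46)² = ((-14 - 4)*(6² + 22) + 46)² = (-18*(36 + 22) + 46)² = (-18*58 + 46)² = (-1044 + 46)² = (-998)² = 996004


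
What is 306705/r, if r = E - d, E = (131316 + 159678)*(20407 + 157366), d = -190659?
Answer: 4445/749725609 ≈ 5.9288e-6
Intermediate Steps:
E = 51730876362 (E = 290994*177773 = 51730876362)
r = 51731067021 (r = 51730876362 - 1*(-190659) = 51730876362 + 190659 = 51731067021)
306705/r = 306705/51731067021 = 306705*(1/51731067021) = 4445/749725609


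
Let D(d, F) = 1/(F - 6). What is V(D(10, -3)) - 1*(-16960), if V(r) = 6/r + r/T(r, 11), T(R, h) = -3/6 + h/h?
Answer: 152152/9 ≈ 16906.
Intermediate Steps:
T(R, h) = ½ (T(R, h) = -3*⅙ + 1 = -½ + 1 = ½)
D(d, F) = 1/(-6 + F)
V(r) = 2*r + 6/r (V(r) = 6/r + r/(½) = 6/r + r*2 = 6/r + 2*r = 2*r + 6/r)
V(D(10, -3)) - 1*(-16960) = (2/(-6 - 3) + 6/(1/(-6 - 3))) - 1*(-16960) = (2/(-9) + 6/(1/(-9))) + 16960 = (2*(-⅑) + 6/(-⅑)) + 16960 = (-2/9 + 6*(-9)) + 16960 = (-2/9 - 54) + 16960 = -488/9 + 16960 = 152152/9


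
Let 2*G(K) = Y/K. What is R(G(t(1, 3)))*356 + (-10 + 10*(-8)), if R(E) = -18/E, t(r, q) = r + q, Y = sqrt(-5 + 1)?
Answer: -90 + 25632*I ≈ -90.0 + 25632.0*I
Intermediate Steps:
Y = 2*I (Y = sqrt(-4) = 2*I ≈ 2.0*I)
t(r, q) = q + r
G(K) = I/K (G(K) = ((2*I)/K)/2 = (2*I/K)/2 = I/K)
R(E) = -18/E
R(G(t(1, 3)))*356 + (-10 + 10*(-8)) = -18*(-I*(3 + 1))*356 + (-10 + 10*(-8)) = -18*(-4*I)*356 + (-10 - 80) = -18*(-4*I)*356 - 90 = -(-72)*I*356 - 90 = (72*I)*356 - 90 = 25632*I - 90 = -90 + 25632*I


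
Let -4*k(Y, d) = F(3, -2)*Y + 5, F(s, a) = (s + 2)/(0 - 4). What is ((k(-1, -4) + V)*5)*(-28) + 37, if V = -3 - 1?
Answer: 3263/4 ≈ 815.75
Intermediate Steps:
V = -4
F(s, a) = -½ - s/4 (F(s, a) = (2 + s)/(-4) = (2 + s)*(-¼) = -½ - s/4)
k(Y, d) = -5/4 + 5*Y/16 (k(Y, d) = -((-½ - ¼*3)*Y + 5)/4 = -((-½ - ¾)*Y + 5)/4 = -(-5*Y/4 + 5)/4 = -(5 - 5*Y/4)/4 = -5/4 + 5*Y/16)
((k(-1, -4) + V)*5)*(-28) + 37 = (((-5/4 + (5/16)*(-1)) - 4)*5)*(-28) + 37 = (((-5/4 - 5/16) - 4)*5)*(-28) + 37 = ((-25/16 - 4)*5)*(-28) + 37 = -89/16*5*(-28) + 37 = -445/16*(-28) + 37 = 3115/4 + 37 = 3263/4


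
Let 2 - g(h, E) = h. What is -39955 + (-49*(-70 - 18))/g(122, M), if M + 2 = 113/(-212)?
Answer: -599864/15 ≈ -39991.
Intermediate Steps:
M = -537/212 (M = -2 + 113/(-212) = -2 + 113*(-1/212) = -2 - 113/212 = -537/212 ≈ -2.5330)
g(h, E) = 2 - h
-39955 + (-49*(-70 - 18))/g(122, M) = -39955 + (-49*(-70 - 18))/(2 - 1*122) = -39955 + (-49*(-88))/(2 - 122) = -39955 + 4312/(-120) = -39955 + 4312*(-1/120) = -39955 - 539/15 = -599864/15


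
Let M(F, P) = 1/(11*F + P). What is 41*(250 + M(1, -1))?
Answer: 102541/10 ≈ 10254.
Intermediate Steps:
M(F, P) = 1/(P + 11*F)
41*(250 + M(1, -1)) = 41*(250 + 1/(-1 + 11*1)) = 41*(250 + 1/(-1 + 11)) = 41*(250 + 1/10) = 41*(250 + ⅒) = 41*(2501/10) = 102541/10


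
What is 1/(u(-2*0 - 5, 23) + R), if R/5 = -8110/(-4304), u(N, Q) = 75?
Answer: 2152/181675 ≈ 0.011845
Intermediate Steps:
R = 20275/2152 (R = 5*(-8110/(-4304)) = 5*(-8110*(-1/4304)) = 5*(4055/2152) = 20275/2152 ≈ 9.4215)
1/(u(-2*0 - 5, 23) + R) = 1/(75 + 20275/2152) = 1/(181675/2152) = 2152/181675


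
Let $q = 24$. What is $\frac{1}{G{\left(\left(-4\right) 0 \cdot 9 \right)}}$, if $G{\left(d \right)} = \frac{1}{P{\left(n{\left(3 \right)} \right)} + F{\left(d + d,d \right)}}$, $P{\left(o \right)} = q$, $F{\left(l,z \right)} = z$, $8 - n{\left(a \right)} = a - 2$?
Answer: $24$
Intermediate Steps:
$n{\left(a \right)} = 10 - a$ ($n{\left(a \right)} = 8 - \left(a - 2\right) = 8 - \left(-2 + a\right) = 10 - a$)
$P{\left(o \right)} = 24$
$G{\left(d \right)} = \frac{1}{24 + d}$
$\frac{1}{G{\left(\left(-4\right) 0 \cdot 9 \right)}} = \frac{1}{\frac{1}{24 + \left(-4\right) 0 \cdot 9}} = \frac{1}{\frac{1}{24 + 0 \cdot 9}} = \frac{1}{\frac{1}{24 + 0}} = \frac{1}{\frac{1}{24}} = 24$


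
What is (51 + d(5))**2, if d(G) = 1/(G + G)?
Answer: 261121/100 ≈ 2611.2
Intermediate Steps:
d(G) = 1/(2*G)
(51 + d(5))**2 = (51 + (1/2)/5)**2 = (51 + (1/2)*(1/5))**2 = (51 + 1/10)**2 = (511/10)**2 = 261121/100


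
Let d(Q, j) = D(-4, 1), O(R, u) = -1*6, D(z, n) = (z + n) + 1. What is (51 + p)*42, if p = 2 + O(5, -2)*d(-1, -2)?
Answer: 2730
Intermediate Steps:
D(z, n) = 1 + n + z (D(z, n) = (n + z) + 1 = 1 + n + z)
O(R, u) = -6
d(Q, j) = -2 (d(Q, j) = 1 + 1 - 4 = -2)
p = 14 (p = 2 - 6*(-2) = 2 + 12 = 14)
(51 + p)*42 = (51 + 14)*42 = 65*42 = 2730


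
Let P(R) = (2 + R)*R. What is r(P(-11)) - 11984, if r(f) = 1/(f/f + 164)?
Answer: -1977359/165 ≈ -11984.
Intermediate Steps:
P(R) = R*(2 + R)
r(f) = 1/165 (r(f) = 1/(1 + 164) = 1/165)
r(P(-11)) - 11984 = 1/165 - 11984 = -1977359/165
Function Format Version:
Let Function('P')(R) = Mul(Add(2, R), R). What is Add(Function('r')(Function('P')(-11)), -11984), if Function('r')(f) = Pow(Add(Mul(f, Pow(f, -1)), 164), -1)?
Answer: Rational(-1977359, 165) ≈ -11984.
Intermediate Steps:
Function('P')(R) = Mul(R, Add(2, R))
Function('r')(f) = Rational(1, 165) (Function('r')(f) = Pow(Add(1, 164), -1) = Pow(165, -1) = Rational(1, 165))
Add(Function('r')(Function('P')(-11)), -11984) = Add(Rational(1, 165), -11984) = Rational(-1977359, 165)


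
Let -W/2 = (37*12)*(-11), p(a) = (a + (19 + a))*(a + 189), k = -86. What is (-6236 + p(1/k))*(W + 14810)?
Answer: -120411062920/1849 ≈ -6.5122e+7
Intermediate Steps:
p(a) = (19 + 2*a)*(189 + a)
W = 9768 (W = -2*37*12*(-11) = -888*(-11) = -2*(-4884) = 9768)
(-6236 + p(1/k))*(W + 14810) = (-6236 + (3591 + 2*(1/(-86))**2 + 397/(-86)))*(9768 + 14810) = (-6236 + (3591 + 2*(-1/86)**2 + 397*(-1/86)))*24578 = (-6236 + (3591 + 2*(1/7396) - 397/86))*24578 = (-6236 + (3591 + 1/3698 - 397/86))*24578 = (-6236 + 6631224/1849)*24578 = -4899140/1849*24578 = -120411062920/1849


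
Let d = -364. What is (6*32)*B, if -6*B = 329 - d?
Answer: -22176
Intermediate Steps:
B = -231/2 (B = -(329 - 1*(-364))/6 = -(329 + 364)/6 = -1/6*693 = -231/2 ≈ -115.50)
(6*32)*B = (6*32)*(-231/2) = 192*(-231/2) = -22176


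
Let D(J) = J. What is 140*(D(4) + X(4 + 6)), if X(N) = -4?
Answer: 0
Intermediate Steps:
140*(D(4) + X(4 + 6)) = 140*(4 - 4) = 140*0 = 0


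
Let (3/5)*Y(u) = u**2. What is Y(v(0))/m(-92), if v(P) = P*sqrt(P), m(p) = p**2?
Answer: 0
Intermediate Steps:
v(P) = P**(3/2)
Y(u) = 5*u**2/3
Y(v(0))/m(-92) = (5*(0**(3/2))**2/3)/((-92)**2) = ((5/3)*0**2)/8464 = ((5/3)*0)*(1/8464) = 0*(1/8464) = 0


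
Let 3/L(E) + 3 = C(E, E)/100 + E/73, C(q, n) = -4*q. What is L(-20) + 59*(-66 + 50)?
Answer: -284509/301 ≈ -945.21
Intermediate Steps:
L(E) = 3/(-3 - 48*E/1825) (L(E) = 3/(-3 + (-4*E/100 + E/73)) = 3/(-3 + (-4*E*(1/100) + E*(1/73))) = 3/(-3 + (-E/25 + E/73)) = 3/(-3 - 48*E/1825))
L(-20) + 59*(-66 + 50) = 1825/(-1825 - 16*(-20)) + 59*(-66 + 50) = 1825/(-1825 + 320) + 59*(-16) = 1825/(-1505) - 944 = 1825*(-1/1505) - 944 = -365/301 - 944 = -284509/301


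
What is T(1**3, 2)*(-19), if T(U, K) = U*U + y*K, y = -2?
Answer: 57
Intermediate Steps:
T(U, K) = U**2 - 2*K (T(U, K) = U*U - 2*K = U**2 - 2*K)
T(1**3, 2)*(-19) = ((1**3)**2 - 2*2)*(-19) = (1**2 - 4)*(-19) = (1 - 4)*(-19) = -3*(-19) = 57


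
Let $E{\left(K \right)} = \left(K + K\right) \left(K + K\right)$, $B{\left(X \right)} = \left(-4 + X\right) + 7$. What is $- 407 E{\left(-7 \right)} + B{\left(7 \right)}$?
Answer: $-79762$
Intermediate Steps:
$B{\left(X \right)} = 3 + X$
$E{\left(K \right)} = 4 K^{2}$ ($E{\left(K \right)} = 2 K 2 K = 4 K^{2}$)
$- 407 E{\left(-7 \right)} + B{\left(7 \right)} = - 407 \cdot 4 \left(-7\right)^{2} + \left(3 + 7\right) = - 407 \cdot 4 \cdot 49 + 10 = \left(-407\right) 196 + 10 = -79772 + 10 = -79762$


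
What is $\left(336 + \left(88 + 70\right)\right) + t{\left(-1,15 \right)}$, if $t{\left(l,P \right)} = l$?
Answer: $493$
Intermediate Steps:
$\left(336 + \left(88 + 70\right)\right) + t{\left(-1,15 \right)} = \left(336 + \left(88 + 70\right)\right) - 1 = \left(336 + 158\right) - 1 = 494 - 1 = 493$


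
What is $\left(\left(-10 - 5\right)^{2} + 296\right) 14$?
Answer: $7294$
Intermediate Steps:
$\left(\left(-10 - 5\right)^{2} + 296\right) 14 = \left(\left(-15\right)^{2} + 296\right) 14 = \left(225 + 296\right) 14 = 521 \cdot 14 = 7294$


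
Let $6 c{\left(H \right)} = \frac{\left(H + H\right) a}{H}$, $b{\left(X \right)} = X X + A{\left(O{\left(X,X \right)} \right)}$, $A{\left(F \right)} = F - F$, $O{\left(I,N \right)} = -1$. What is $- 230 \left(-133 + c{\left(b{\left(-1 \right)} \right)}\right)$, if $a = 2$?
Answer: $\frac{91310}{3} \approx 30437.0$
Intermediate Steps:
$A{\left(F \right)} = 0$
$b{\left(X \right)} = X^{2}$ ($b{\left(X \right)} = X X + 0 = X^{2} + 0 = X^{2}$)
$c{\left(H \right)} = \frac{2}{3}$ ($c{\left(H \right)} = \frac{\left(H + H\right) 2 \frac{1}{H}}{6} = \frac{2 H 2 \frac{1}{H}}{6} = \frac{4 H \frac{1}{H}}{6} = \frac{1}{6} \cdot 4 = \frac{2}{3}$)
$- 230 \left(-133 + c{\left(b{\left(-1 \right)} \right)}\right) = - 230 \left(-133 + \frac{2}{3}\right) = \left(-230\right) \left(- \frac{397}{3}\right) = \frac{91310}{3}$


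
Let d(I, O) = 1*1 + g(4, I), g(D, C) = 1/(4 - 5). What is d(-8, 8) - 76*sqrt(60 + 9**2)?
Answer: -76*sqrt(141) ≈ -902.45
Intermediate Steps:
g(D, C) = -1 (g(D, C) = 1/(-1) = -1)
d(I, O) = 0 (d(I, O) = 1*1 - 1 = 1 - 1 = 0)
d(-8, 8) - 76*sqrt(60 + 9**2) = 0 - 76*sqrt(60 + 9**2) = 0 - 76*sqrt(60 + 81) = 0 - 76*sqrt(141) = -76*sqrt(141)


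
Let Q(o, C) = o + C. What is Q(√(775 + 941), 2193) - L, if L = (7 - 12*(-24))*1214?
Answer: -355937 + 2*√429 ≈ -3.5590e+5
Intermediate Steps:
L = 358130 (L = (7 + 288)*1214 = 295*1214 = 358130)
Q(o, C) = C + o
Q(√(775 + 941), 2193) - L = (2193 + √(775 + 941)) - 1*358130 = (2193 + √1716) - 358130 = (2193 + 2*√429) - 358130 = -355937 + 2*√429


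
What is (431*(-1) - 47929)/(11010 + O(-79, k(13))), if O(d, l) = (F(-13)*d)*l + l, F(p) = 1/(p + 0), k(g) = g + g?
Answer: -24180/5597 ≈ -4.3202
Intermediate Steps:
k(g) = 2*g
F(p) = 1/p
O(d, l) = l - d*l/13 (O(d, l) = (d/(-13))*l + l = (-d/13)*l + l = -d*l/13 + l = l - d*l/13)
(431*(-1) - 47929)/(11010 + O(-79, k(13))) = (431*(-1) - 47929)/(11010 + (2*13)*(13 - 1*(-79))/13) = (-431 - 47929)/(11010 + (1/13)*26*(13 + 79)) = -48360/(11010 + (1/13)*26*92) = -48360/(11010 + 184) = -48360/11194 = -48360*1/11194 = -24180/5597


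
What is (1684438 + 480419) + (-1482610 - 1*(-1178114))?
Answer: 1860361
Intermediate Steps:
(1684438 + 480419) + (-1482610 - 1*(-1178114)) = 2164857 + (-1482610 + 1178114) = 2164857 - 304496 = 1860361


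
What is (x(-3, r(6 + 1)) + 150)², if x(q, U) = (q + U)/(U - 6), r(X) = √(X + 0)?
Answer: 19018384/841 - 26166*√7/841 ≈ 22532.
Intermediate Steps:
r(X) = √X
x(q, U) = (U + q)/(-6 + U)
(x(-3, r(6 + 1)) + 150)² = ((√(6 + 1) - 3)/(-6 + √(6 + 1)) + 150)² = ((√7 - 3)/(-6 + √7) + 150)² = ((-3 + √7)/(-6 + √7) + 150)² = (150 + (-3 + √7)/(-6 + √7))²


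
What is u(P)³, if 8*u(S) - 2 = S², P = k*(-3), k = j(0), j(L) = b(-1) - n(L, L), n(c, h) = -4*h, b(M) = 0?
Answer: 1/64 ≈ 0.015625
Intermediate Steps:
j(L) = 4*L (j(L) = 0 - (-4)*L = 0 + 4*L = 4*L)
k = 0 (k = 4*0 = 0)
P = 0 (P = 0*(-3) = 0)
u(S) = ¼ + S²/8
u(P)³ = (¼ + (⅛)*0²)³ = (¼ + (⅛)*0)³ = (¼ + 0)³ = (¼)³ = 1/64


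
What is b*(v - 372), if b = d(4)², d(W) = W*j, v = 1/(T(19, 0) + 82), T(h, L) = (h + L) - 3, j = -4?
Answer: -4666240/49 ≈ -95229.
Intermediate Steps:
T(h, L) = -3 + L + h (T(h, L) = (L + h) - 3 = -3 + L + h)
v = 1/98 (v = 1/((-3 + 0 + 19) + 82) = 1/(16 + 82) = 1/98 ≈ 0.010204)
d(W) = -4*W (d(W) = W*(-4) = -4*W)
b = 256 (b = (-4*4)² = (-16)² = 256)
b*(v - 372) = 256*(1/98 - 372) = 256*(-36455/98) = -4666240/49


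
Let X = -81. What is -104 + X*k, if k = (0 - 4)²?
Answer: -1400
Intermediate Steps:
k = 16 (k = (-4)² = 16)
-104 + X*k = -104 - 81*16 = -104 - 1296 = -1400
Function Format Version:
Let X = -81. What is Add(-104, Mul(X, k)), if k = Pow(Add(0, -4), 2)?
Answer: -1400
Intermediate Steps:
k = 16 (k = Pow(-4, 2) = 16)
Add(-104, Mul(X, k)) = Add(-104, Mul(-81, 16)) = Add(-104, -1296) = -1400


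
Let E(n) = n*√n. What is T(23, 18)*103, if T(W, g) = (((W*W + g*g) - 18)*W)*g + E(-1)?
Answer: 35606070 - 103*I ≈ 3.5606e+7 - 103.0*I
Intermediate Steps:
E(n) = n^(3/2)
T(W, g) = -I + W*g*(-18 + W² + g²) (T(W, g) = (((W*W + g*g) - 18)*W)*g + (-1)^(3/2) = (((W² + g²) - 18)*W)*g - I = ((-18 + W² + g²)*W)*g - I = (W*(-18 + W² + g²))*g - I = W*g*(-18 + W² + g²) - I = -I + W*g*(-18 + W² + g²))
T(23, 18)*103 = (-I + 23*18³ + 18*23³ - 18*23*18)*103 = (-I + 23*5832 + 18*12167 - 7452)*103 = (-I + 134136 + 219006 - 7452)*103 = (345690 - I)*103 = 35606070 - 103*I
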